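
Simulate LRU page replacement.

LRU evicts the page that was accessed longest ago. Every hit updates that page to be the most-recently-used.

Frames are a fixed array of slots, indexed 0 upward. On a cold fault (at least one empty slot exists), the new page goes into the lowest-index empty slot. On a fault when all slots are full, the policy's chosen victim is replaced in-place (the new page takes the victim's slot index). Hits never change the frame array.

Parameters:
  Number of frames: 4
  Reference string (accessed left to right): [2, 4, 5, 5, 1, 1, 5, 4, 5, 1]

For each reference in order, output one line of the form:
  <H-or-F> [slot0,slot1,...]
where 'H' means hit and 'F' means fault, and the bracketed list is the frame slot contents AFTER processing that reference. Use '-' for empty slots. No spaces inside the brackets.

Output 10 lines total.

F [2,-,-,-]
F [2,4,-,-]
F [2,4,5,-]
H [2,4,5,-]
F [2,4,5,1]
H [2,4,5,1]
H [2,4,5,1]
H [2,4,5,1]
H [2,4,5,1]
H [2,4,5,1]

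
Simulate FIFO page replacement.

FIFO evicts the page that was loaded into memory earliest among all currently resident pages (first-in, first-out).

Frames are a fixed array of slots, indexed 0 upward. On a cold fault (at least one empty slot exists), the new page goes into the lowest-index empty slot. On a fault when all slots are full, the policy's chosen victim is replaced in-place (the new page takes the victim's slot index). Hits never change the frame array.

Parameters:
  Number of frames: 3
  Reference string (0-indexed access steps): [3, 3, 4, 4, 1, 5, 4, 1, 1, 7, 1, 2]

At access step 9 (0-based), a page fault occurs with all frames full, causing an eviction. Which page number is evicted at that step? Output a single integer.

Step 0: ref 3 -> FAULT, frames=[3,-,-]
Step 1: ref 3 -> HIT, frames=[3,-,-]
Step 2: ref 4 -> FAULT, frames=[3,4,-]
Step 3: ref 4 -> HIT, frames=[3,4,-]
Step 4: ref 1 -> FAULT, frames=[3,4,1]
Step 5: ref 5 -> FAULT, evict 3, frames=[5,4,1]
Step 6: ref 4 -> HIT, frames=[5,4,1]
Step 7: ref 1 -> HIT, frames=[5,4,1]
Step 8: ref 1 -> HIT, frames=[5,4,1]
Step 9: ref 7 -> FAULT, evict 4, frames=[5,7,1]
At step 9: evicted page 4

Answer: 4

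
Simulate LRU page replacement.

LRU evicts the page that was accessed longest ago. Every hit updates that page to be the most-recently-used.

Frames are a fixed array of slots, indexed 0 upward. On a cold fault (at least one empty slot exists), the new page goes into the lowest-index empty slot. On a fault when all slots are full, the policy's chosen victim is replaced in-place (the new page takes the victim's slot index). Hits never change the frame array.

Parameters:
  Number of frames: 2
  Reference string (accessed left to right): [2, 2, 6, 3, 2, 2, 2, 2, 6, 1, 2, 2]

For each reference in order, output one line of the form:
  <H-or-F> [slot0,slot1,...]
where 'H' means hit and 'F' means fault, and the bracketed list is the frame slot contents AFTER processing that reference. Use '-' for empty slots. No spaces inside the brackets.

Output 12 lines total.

F [2,-]
H [2,-]
F [2,6]
F [3,6]
F [3,2]
H [3,2]
H [3,2]
H [3,2]
F [6,2]
F [6,1]
F [2,1]
H [2,1]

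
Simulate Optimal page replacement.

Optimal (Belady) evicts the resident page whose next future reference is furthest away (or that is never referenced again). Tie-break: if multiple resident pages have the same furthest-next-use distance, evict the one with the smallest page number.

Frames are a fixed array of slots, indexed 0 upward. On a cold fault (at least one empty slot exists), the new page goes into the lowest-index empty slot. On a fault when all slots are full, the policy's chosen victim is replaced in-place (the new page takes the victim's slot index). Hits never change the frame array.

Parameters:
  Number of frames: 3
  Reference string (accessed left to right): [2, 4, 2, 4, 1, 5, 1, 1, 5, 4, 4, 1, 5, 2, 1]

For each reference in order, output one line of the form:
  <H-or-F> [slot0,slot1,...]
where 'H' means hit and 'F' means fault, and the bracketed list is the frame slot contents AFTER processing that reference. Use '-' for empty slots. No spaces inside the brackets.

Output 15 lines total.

F [2,-,-]
F [2,4,-]
H [2,4,-]
H [2,4,-]
F [2,4,1]
F [5,4,1]
H [5,4,1]
H [5,4,1]
H [5,4,1]
H [5,4,1]
H [5,4,1]
H [5,4,1]
H [5,4,1]
F [5,2,1]
H [5,2,1]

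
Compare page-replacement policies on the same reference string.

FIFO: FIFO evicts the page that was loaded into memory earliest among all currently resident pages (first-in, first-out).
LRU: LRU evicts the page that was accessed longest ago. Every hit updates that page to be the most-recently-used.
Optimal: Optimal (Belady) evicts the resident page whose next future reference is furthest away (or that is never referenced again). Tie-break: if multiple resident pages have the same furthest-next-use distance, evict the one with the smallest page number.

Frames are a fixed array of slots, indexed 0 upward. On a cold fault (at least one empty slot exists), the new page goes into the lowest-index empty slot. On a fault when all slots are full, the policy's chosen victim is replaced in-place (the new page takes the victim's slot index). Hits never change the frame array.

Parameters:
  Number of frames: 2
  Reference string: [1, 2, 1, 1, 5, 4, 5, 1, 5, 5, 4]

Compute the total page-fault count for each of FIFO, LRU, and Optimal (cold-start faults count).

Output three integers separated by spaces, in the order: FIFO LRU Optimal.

Answer: 7 6 6

Derivation:
--- FIFO ---
  step 0: ref 1 -> FAULT, frames=[1,-] (faults so far: 1)
  step 1: ref 2 -> FAULT, frames=[1,2] (faults so far: 2)
  step 2: ref 1 -> HIT, frames=[1,2] (faults so far: 2)
  step 3: ref 1 -> HIT, frames=[1,2] (faults so far: 2)
  step 4: ref 5 -> FAULT, evict 1, frames=[5,2] (faults so far: 3)
  step 5: ref 4 -> FAULT, evict 2, frames=[5,4] (faults so far: 4)
  step 6: ref 5 -> HIT, frames=[5,4] (faults so far: 4)
  step 7: ref 1 -> FAULT, evict 5, frames=[1,4] (faults so far: 5)
  step 8: ref 5 -> FAULT, evict 4, frames=[1,5] (faults so far: 6)
  step 9: ref 5 -> HIT, frames=[1,5] (faults so far: 6)
  step 10: ref 4 -> FAULT, evict 1, frames=[4,5] (faults so far: 7)
  FIFO total faults: 7
--- LRU ---
  step 0: ref 1 -> FAULT, frames=[1,-] (faults so far: 1)
  step 1: ref 2 -> FAULT, frames=[1,2] (faults so far: 2)
  step 2: ref 1 -> HIT, frames=[1,2] (faults so far: 2)
  step 3: ref 1 -> HIT, frames=[1,2] (faults so far: 2)
  step 4: ref 5 -> FAULT, evict 2, frames=[1,5] (faults so far: 3)
  step 5: ref 4 -> FAULT, evict 1, frames=[4,5] (faults so far: 4)
  step 6: ref 5 -> HIT, frames=[4,5] (faults so far: 4)
  step 7: ref 1 -> FAULT, evict 4, frames=[1,5] (faults so far: 5)
  step 8: ref 5 -> HIT, frames=[1,5] (faults so far: 5)
  step 9: ref 5 -> HIT, frames=[1,5] (faults so far: 5)
  step 10: ref 4 -> FAULT, evict 1, frames=[4,5] (faults so far: 6)
  LRU total faults: 6
--- Optimal ---
  step 0: ref 1 -> FAULT, frames=[1,-] (faults so far: 1)
  step 1: ref 2 -> FAULT, frames=[1,2] (faults so far: 2)
  step 2: ref 1 -> HIT, frames=[1,2] (faults so far: 2)
  step 3: ref 1 -> HIT, frames=[1,2] (faults so far: 2)
  step 4: ref 5 -> FAULT, evict 2, frames=[1,5] (faults so far: 3)
  step 5: ref 4 -> FAULT, evict 1, frames=[4,5] (faults so far: 4)
  step 6: ref 5 -> HIT, frames=[4,5] (faults so far: 4)
  step 7: ref 1 -> FAULT, evict 4, frames=[1,5] (faults so far: 5)
  step 8: ref 5 -> HIT, frames=[1,5] (faults so far: 5)
  step 9: ref 5 -> HIT, frames=[1,5] (faults so far: 5)
  step 10: ref 4 -> FAULT, evict 1, frames=[4,5] (faults so far: 6)
  Optimal total faults: 6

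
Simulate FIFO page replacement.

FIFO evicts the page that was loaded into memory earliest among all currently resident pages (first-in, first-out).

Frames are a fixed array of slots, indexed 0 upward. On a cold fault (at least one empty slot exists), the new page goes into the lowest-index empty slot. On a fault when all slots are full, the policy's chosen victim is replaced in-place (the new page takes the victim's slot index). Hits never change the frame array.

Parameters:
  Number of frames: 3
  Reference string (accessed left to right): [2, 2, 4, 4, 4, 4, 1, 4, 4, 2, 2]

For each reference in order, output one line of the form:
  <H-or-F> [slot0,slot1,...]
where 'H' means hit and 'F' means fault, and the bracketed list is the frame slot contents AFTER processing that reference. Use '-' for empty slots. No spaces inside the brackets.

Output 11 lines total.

F [2,-,-]
H [2,-,-]
F [2,4,-]
H [2,4,-]
H [2,4,-]
H [2,4,-]
F [2,4,1]
H [2,4,1]
H [2,4,1]
H [2,4,1]
H [2,4,1]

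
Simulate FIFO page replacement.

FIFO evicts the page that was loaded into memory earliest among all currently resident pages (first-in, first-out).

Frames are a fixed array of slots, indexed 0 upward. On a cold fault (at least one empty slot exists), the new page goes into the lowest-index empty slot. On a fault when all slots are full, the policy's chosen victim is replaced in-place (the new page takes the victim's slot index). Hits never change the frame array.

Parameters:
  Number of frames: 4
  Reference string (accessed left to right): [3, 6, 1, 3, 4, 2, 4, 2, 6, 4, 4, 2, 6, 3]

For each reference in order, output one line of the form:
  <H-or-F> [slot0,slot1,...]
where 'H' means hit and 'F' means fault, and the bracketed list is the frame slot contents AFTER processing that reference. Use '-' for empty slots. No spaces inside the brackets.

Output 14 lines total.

F [3,-,-,-]
F [3,6,-,-]
F [3,6,1,-]
H [3,6,1,-]
F [3,6,1,4]
F [2,6,1,4]
H [2,6,1,4]
H [2,6,1,4]
H [2,6,1,4]
H [2,6,1,4]
H [2,6,1,4]
H [2,6,1,4]
H [2,6,1,4]
F [2,3,1,4]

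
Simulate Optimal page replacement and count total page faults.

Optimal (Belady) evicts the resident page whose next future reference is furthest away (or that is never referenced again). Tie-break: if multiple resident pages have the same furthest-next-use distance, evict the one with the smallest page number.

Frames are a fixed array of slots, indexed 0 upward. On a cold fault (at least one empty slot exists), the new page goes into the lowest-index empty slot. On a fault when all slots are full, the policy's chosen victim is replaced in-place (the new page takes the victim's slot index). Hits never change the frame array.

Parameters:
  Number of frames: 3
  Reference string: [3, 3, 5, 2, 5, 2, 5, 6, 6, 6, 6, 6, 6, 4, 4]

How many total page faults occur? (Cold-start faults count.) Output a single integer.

Answer: 5

Derivation:
Step 0: ref 3 → FAULT, frames=[3,-,-]
Step 1: ref 3 → HIT, frames=[3,-,-]
Step 2: ref 5 → FAULT, frames=[3,5,-]
Step 3: ref 2 → FAULT, frames=[3,5,2]
Step 4: ref 5 → HIT, frames=[3,5,2]
Step 5: ref 2 → HIT, frames=[3,5,2]
Step 6: ref 5 → HIT, frames=[3,5,2]
Step 7: ref 6 → FAULT (evict 2), frames=[3,5,6]
Step 8: ref 6 → HIT, frames=[3,5,6]
Step 9: ref 6 → HIT, frames=[3,5,6]
Step 10: ref 6 → HIT, frames=[3,5,6]
Step 11: ref 6 → HIT, frames=[3,5,6]
Step 12: ref 6 → HIT, frames=[3,5,6]
Step 13: ref 4 → FAULT (evict 3), frames=[4,5,6]
Step 14: ref 4 → HIT, frames=[4,5,6]
Total faults: 5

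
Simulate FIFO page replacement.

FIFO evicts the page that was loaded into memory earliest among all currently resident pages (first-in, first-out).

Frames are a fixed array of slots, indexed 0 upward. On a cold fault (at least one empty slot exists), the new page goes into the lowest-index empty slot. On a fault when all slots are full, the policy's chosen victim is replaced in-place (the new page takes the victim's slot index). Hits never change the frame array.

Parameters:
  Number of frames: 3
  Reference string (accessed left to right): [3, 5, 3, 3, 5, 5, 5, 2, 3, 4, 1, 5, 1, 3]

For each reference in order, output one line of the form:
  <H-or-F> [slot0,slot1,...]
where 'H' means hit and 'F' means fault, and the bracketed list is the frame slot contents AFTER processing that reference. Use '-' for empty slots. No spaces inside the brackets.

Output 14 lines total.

F [3,-,-]
F [3,5,-]
H [3,5,-]
H [3,5,-]
H [3,5,-]
H [3,5,-]
H [3,5,-]
F [3,5,2]
H [3,5,2]
F [4,5,2]
F [4,1,2]
F [4,1,5]
H [4,1,5]
F [3,1,5]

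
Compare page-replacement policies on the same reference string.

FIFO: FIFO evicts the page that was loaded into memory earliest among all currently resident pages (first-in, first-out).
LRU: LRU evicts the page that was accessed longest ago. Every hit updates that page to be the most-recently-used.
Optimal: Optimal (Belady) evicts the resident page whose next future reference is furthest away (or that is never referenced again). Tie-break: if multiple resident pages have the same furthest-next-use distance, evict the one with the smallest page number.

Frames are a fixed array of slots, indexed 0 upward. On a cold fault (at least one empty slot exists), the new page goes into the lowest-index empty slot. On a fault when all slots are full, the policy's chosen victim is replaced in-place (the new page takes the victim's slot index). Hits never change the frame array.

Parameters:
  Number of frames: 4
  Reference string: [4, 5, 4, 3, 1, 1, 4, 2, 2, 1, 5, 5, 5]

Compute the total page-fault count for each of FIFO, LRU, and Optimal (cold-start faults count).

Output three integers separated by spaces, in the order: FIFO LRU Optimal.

--- FIFO ---
  step 0: ref 4 -> FAULT, frames=[4,-,-,-] (faults so far: 1)
  step 1: ref 5 -> FAULT, frames=[4,5,-,-] (faults so far: 2)
  step 2: ref 4 -> HIT, frames=[4,5,-,-] (faults so far: 2)
  step 3: ref 3 -> FAULT, frames=[4,5,3,-] (faults so far: 3)
  step 4: ref 1 -> FAULT, frames=[4,5,3,1] (faults so far: 4)
  step 5: ref 1 -> HIT, frames=[4,5,3,1] (faults so far: 4)
  step 6: ref 4 -> HIT, frames=[4,5,3,1] (faults so far: 4)
  step 7: ref 2 -> FAULT, evict 4, frames=[2,5,3,1] (faults so far: 5)
  step 8: ref 2 -> HIT, frames=[2,5,3,1] (faults so far: 5)
  step 9: ref 1 -> HIT, frames=[2,5,3,1] (faults so far: 5)
  step 10: ref 5 -> HIT, frames=[2,5,3,1] (faults so far: 5)
  step 11: ref 5 -> HIT, frames=[2,5,3,1] (faults so far: 5)
  step 12: ref 5 -> HIT, frames=[2,5,3,1] (faults so far: 5)
  FIFO total faults: 5
--- LRU ---
  step 0: ref 4 -> FAULT, frames=[4,-,-,-] (faults so far: 1)
  step 1: ref 5 -> FAULT, frames=[4,5,-,-] (faults so far: 2)
  step 2: ref 4 -> HIT, frames=[4,5,-,-] (faults so far: 2)
  step 3: ref 3 -> FAULT, frames=[4,5,3,-] (faults so far: 3)
  step 4: ref 1 -> FAULT, frames=[4,5,3,1] (faults so far: 4)
  step 5: ref 1 -> HIT, frames=[4,5,3,1] (faults so far: 4)
  step 6: ref 4 -> HIT, frames=[4,5,3,1] (faults so far: 4)
  step 7: ref 2 -> FAULT, evict 5, frames=[4,2,3,1] (faults so far: 5)
  step 8: ref 2 -> HIT, frames=[4,2,3,1] (faults so far: 5)
  step 9: ref 1 -> HIT, frames=[4,2,3,1] (faults so far: 5)
  step 10: ref 5 -> FAULT, evict 3, frames=[4,2,5,1] (faults so far: 6)
  step 11: ref 5 -> HIT, frames=[4,2,5,1] (faults so far: 6)
  step 12: ref 5 -> HIT, frames=[4,2,5,1] (faults so far: 6)
  LRU total faults: 6
--- Optimal ---
  step 0: ref 4 -> FAULT, frames=[4,-,-,-] (faults so far: 1)
  step 1: ref 5 -> FAULT, frames=[4,5,-,-] (faults so far: 2)
  step 2: ref 4 -> HIT, frames=[4,5,-,-] (faults so far: 2)
  step 3: ref 3 -> FAULT, frames=[4,5,3,-] (faults so far: 3)
  step 4: ref 1 -> FAULT, frames=[4,5,3,1] (faults so far: 4)
  step 5: ref 1 -> HIT, frames=[4,5,3,1] (faults so far: 4)
  step 6: ref 4 -> HIT, frames=[4,5,3,1] (faults so far: 4)
  step 7: ref 2 -> FAULT, evict 3, frames=[4,5,2,1] (faults so far: 5)
  step 8: ref 2 -> HIT, frames=[4,5,2,1] (faults so far: 5)
  step 9: ref 1 -> HIT, frames=[4,5,2,1] (faults so far: 5)
  step 10: ref 5 -> HIT, frames=[4,5,2,1] (faults so far: 5)
  step 11: ref 5 -> HIT, frames=[4,5,2,1] (faults so far: 5)
  step 12: ref 5 -> HIT, frames=[4,5,2,1] (faults so far: 5)
  Optimal total faults: 5

Answer: 5 6 5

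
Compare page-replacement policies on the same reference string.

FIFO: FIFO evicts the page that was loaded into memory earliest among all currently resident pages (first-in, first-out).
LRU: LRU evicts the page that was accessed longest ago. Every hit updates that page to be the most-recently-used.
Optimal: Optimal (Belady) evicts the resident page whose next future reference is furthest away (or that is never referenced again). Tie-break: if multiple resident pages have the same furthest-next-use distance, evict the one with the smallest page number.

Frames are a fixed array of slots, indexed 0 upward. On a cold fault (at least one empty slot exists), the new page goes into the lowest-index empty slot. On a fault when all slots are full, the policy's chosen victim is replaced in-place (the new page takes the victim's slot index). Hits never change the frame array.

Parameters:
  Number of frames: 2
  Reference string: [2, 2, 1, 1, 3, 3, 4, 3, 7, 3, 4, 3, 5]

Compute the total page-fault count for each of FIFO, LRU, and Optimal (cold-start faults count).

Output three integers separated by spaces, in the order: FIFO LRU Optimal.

--- FIFO ---
  step 0: ref 2 -> FAULT, frames=[2,-] (faults so far: 1)
  step 1: ref 2 -> HIT, frames=[2,-] (faults so far: 1)
  step 2: ref 1 -> FAULT, frames=[2,1] (faults so far: 2)
  step 3: ref 1 -> HIT, frames=[2,1] (faults so far: 2)
  step 4: ref 3 -> FAULT, evict 2, frames=[3,1] (faults so far: 3)
  step 5: ref 3 -> HIT, frames=[3,1] (faults so far: 3)
  step 6: ref 4 -> FAULT, evict 1, frames=[3,4] (faults so far: 4)
  step 7: ref 3 -> HIT, frames=[3,4] (faults so far: 4)
  step 8: ref 7 -> FAULT, evict 3, frames=[7,4] (faults so far: 5)
  step 9: ref 3 -> FAULT, evict 4, frames=[7,3] (faults so far: 6)
  step 10: ref 4 -> FAULT, evict 7, frames=[4,3] (faults so far: 7)
  step 11: ref 3 -> HIT, frames=[4,3] (faults so far: 7)
  step 12: ref 5 -> FAULT, evict 3, frames=[4,5] (faults so far: 8)
  FIFO total faults: 8
--- LRU ---
  step 0: ref 2 -> FAULT, frames=[2,-] (faults so far: 1)
  step 1: ref 2 -> HIT, frames=[2,-] (faults so far: 1)
  step 2: ref 1 -> FAULT, frames=[2,1] (faults so far: 2)
  step 3: ref 1 -> HIT, frames=[2,1] (faults so far: 2)
  step 4: ref 3 -> FAULT, evict 2, frames=[3,1] (faults so far: 3)
  step 5: ref 3 -> HIT, frames=[3,1] (faults so far: 3)
  step 6: ref 4 -> FAULT, evict 1, frames=[3,4] (faults so far: 4)
  step 7: ref 3 -> HIT, frames=[3,4] (faults so far: 4)
  step 8: ref 7 -> FAULT, evict 4, frames=[3,7] (faults so far: 5)
  step 9: ref 3 -> HIT, frames=[3,7] (faults so far: 5)
  step 10: ref 4 -> FAULT, evict 7, frames=[3,4] (faults so far: 6)
  step 11: ref 3 -> HIT, frames=[3,4] (faults so far: 6)
  step 12: ref 5 -> FAULT, evict 4, frames=[3,5] (faults so far: 7)
  LRU total faults: 7
--- Optimal ---
  step 0: ref 2 -> FAULT, frames=[2,-] (faults so far: 1)
  step 1: ref 2 -> HIT, frames=[2,-] (faults so far: 1)
  step 2: ref 1 -> FAULT, frames=[2,1] (faults so far: 2)
  step 3: ref 1 -> HIT, frames=[2,1] (faults so far: 2)
  step 4: ref 3 -> FAULT, evict 1, frames=[2,3] (faults so far: 3)
  step 5: ref 3 -> HIT, frames=[2,3] (faults so far: 3)
  step 6: ref 4 -> FAULT, evict 2, frames=[4,3] (faults so far: 4)
  step 7: ref 3 -> HIT, frames=[4,3] (faults so far: 4)
  step 8: ref 7 -> FAULT, evict 4, frames=[7,3] (faults so far: 5)
  step 9: ref 3 -> HIT, frames=[7,3] (faults so far: 5)
  step 10: ref 4 -> FAULT, evict 7, frames=[4,3] (faults so far: 6)
  step 11: ref 3 -> HIT, frames=[4,3] (faults so far: 6)
  step 12: ref 5 -> FAULT, evict 3, frames=[4,5] (faults so far: 7)
  Optimal total faults: 7

Answer: 8 7 7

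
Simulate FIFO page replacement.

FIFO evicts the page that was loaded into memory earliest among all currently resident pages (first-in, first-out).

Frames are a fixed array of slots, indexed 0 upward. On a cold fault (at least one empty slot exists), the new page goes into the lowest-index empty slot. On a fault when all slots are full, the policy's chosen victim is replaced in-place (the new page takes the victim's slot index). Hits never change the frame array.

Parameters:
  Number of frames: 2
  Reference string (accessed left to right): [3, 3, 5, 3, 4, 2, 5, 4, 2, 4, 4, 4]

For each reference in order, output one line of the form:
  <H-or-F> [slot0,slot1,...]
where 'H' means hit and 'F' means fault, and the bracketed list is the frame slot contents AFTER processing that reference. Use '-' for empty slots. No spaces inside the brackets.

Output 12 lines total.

F [3,-]
H [3,-]
F [3,5]
H [3,5]
F [4,5]
F [4,2]
F [5,2]
F [5,4]
F [2,4]
H [2,4]
H [2,4]
H [2,4]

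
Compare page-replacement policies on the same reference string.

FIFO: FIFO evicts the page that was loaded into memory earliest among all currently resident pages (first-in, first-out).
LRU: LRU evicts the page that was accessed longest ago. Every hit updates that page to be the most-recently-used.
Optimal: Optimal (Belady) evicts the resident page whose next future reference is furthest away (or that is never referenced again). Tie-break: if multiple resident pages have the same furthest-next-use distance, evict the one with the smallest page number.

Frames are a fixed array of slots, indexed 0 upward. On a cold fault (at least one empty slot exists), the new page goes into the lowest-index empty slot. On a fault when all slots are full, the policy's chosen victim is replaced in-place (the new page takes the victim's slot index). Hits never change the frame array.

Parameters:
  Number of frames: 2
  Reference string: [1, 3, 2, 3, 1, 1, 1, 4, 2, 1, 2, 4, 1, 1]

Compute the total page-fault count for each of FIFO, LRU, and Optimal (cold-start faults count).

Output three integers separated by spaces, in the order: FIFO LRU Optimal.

Answer: 8 9 7

Derivation:
--- FIFO ---
  step 0: ref 1 -> FAULT, frames=[1,-] (faults so far: 1)
  step 1: ref 3 -> FAULT, frames=[1,3] (faults so far: 2)
  step 2: ref 2 -> FAULT, evict 1, frames=[2,3] (faults so far: 3)
  step 3: ref 3 -> HIT, frames=[2,3] (faults so far: 3)
  step 4: ref 1 -> FAULT, evict 3, frames=[2,1] (faults so far: 4)
  step 5: ref 1 -> HIT, frames=[2,1] (faults so far: 4)
  step 6: ref 1 -> HIT, frames=[2,1] (faults so far: 4)
  step 7: ref 4 -> FAULT, evict 2, frames=[4,1] (faults so far: 5)
  step 8: ref 2 -> FAULT, evict 1, frames=[4,2] (faults so far: 6)
  step 9: ref 1 -> FAULT, evict 4, frames=[1,2] (faults so far: 7)
  step 10: ref 2 -> HIT, frames=[1,2] (faults so far: 7)
  step 11: ref 4 -> FAULT, evict 2, frames=[1,4] (faults so far: 8)
  step 12: ref 1 -> HIT, frames=[1,4] (faults so far: 8)
  step 13: ref 1 -> HIT, frames=[1,4] (faults so far: 8)
  FIFO total faults: 8
--- LRU ---
  step 0: ref 1 -> FAULT, frames=[1,-] (faults so far: 1)
  step 1: ref 3 -> FAULT, frames=[1,3] (faults so far: 2)
  step 2: ref 2 -> FAULT, evict 1, frames=[2,3] (faults so far: 3)
  step 3: ref 3 -> HIT, frames=[2,3] (faults so far: 3)
  step 4: ref 1 -> FAULT, evict 2, frames=[1,3] (faults so far: 4)
  step 5: ref 1 -> HIT, frames=[1,3] (faults so far: 4)
  step 6: ref 1 -> HIT, frames=[1,3] (faults so far: 4)
  step 7: ref 4 -> FAULT, evict 3, frames=[1,4] (faults so far: 5)
  step 8: ref 2 -> FAULT, evict 1, frames=[2,4] (faults so far: 6)
  step 9: ref 1 -> FAULT, evict 4, frames=[2,1] (faults so far: 7)
  step 10: ref 2 -> HIT, frames=[2,1] (faults so far: 7)
  step 11: ref 4 -> FAULT, evict 1, frames=[2,4] (faults so far: 8)
  step 12: ref 1 -> FAULT, evict 2, frames=[1,4] (faults so far: 9)
  step 13: ref 1 -> HIT, frames=[1,4] (faults so far: 9)
  LRU total faults: 9
--- Optimal ---
  step 0: ref 1 -> FAULT, frames=[1,-] (faults so far: 1)
  step 1: ref 3 -> FAULT, frames=[1,3] (faults so far: 2)
  step 2: ref 2 -> FAULT, evict 1, frames=[2,3] (faults so far: 3)
  step 3: ref 3 -> HIT, frames=[2,3] (faults so far: 3)
  step 4: ref 1 -> FAULT, evict 3, frames=[2,1] (faults so far: 4)
  step 5: ref 1 -> HIT, frames=[2,1] (faults so far: 4)
  step 6: ref 1 -> HIT, frames=[2,1] (faults so far: 4)
  step 7: ref 4 -> FAULT, evict 1, frames=[2,4] (faults so far: 5)
  step 8: ref 2 -> HIT, frames=[2,4] (faults so far: 5)
  step 9: ref 1 -> FAULT, evict 4, frames=[2,1] (faults so far: 6)
  step 10: ref 2 -> HIT, frames=[2,1] (faults so far: 6)
  step 11: ref 4 -> FAULT, evict 2, frames=[4,1] (faults so far: 7)
  step 12: ref 1 -> HIT, frames=[4,1] (faults so far: 7)
  step 13: ref 1 -> HIT, frames=[4,1] (faults so far: 7)
  Optimal total faults: 7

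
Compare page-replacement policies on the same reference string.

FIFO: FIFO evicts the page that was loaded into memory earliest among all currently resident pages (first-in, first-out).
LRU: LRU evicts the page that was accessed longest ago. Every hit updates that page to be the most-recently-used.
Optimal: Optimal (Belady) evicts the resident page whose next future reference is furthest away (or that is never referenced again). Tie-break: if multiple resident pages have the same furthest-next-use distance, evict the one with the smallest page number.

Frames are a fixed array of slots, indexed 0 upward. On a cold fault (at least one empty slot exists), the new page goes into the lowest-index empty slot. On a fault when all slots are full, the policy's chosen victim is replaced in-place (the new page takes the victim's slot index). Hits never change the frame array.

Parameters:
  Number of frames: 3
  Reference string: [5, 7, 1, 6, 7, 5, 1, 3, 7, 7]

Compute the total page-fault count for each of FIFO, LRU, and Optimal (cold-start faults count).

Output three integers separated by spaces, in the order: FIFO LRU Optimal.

--- FIFO ---
  step 0: ref 5 -> FAULT, frames=[5,-,-] (faults so far: 1)
  step 1: ref 7 -> FAULT, frames=[5,7,-] (faults so far: 2)
  step 2: ref 1 -> FAULT, frames=[5,7,1] (faults so far: 3)
  step 3: ref 6 -> FAULT, evict 5, frames=[6,7,1] (faults so far: 4)
  step 4: ref 7 -> HIT, frames=[6,7,1] (faults so far: 4)
  step 5: ref 5 -> FAULT, evict 7, frames=[6,5,1] (faults so far: 5)
  step 6: ref 1 -> HIT, frames=[6,5,1] (faults so far: 5)
  step 7: ref 3 -> FAULT, evict 1, frames=[6,5,3] (faults so far: 6)
  step 8: ref 7 -> FAULT, evict 6, frames=[7,5,3] (faults so far: 7)
  step 9: ref 7 -> HIT, frames=[7,5,3] (faults so far: 7)
  FIFO total faults: 7
--- LRU ---
  step 0: ref 5 -> FAULT, frames=[5,-,-] (faults so far: 1)
  step 1: ref 7 -> FAULT, frames=[5,7,-] (faults so far: 2)
  step 2: ref 1 -> FAULT, frames=[5,7,1] (faults so far: 3)
  step 3: ref 6 -> FAULT, evict 5, frames=[6,7,1] (faults so far: 4)
  step 4: ref 7 -> HIT, frames=[6,7,1] (faults so far: 4)
  step 5: ref 5 -> FAULT, evict 1, frames=[6,7,5] (faults so far: 5)
  step 6: ref 1 -> FAULT, evict 6, frames=[1,7,5] (faults so far: 6)
  step 7: ref 3 -> FAULT, evict 7, frames=[1,3,5] (faults so far: 7)
  step 8: ref 7 -> FAULT, evict 5, frames=[1,3,7] (faults so far: 8)
  step 9: ref 7 -> HIT, frames=[1,3,7] (faults so far: 8)
  LRU total faults: 8
--- Optimal ---
  step 0: ref 5 -> FAULT, frames=[5,-,-] (faults so far: 1)
  step 1: ref 7 -> FAULT, frames=[5,7,-] (faults so far: 2)
  step 2: ref 1 -> FAULT, frames=[5,7,1] (faults so far: 3)
  step 3: ref 6 -> FAULT, evict 1, frames=[5,7,6] (faults so far: 4)
  step 4: ref 7 -> HIT, frames=[5,7,6] (faults so far: 4)
  step 5: ref 5 -> HIT, frames=[5,7,6] (faults so far: 4)
  step 6: ref 1 -> FAULT, evict 5, frames=[1,7,6] (faults so far: 5)
  step 7: ref 3 -> FAULT, evict 1, frames=[3,7,6] (faults so far: 6)
  step 8: ref 7 -> HIT, frames=[3,7,6] (faults so far: 6)
  step 9: ref 7 -> HIT, frames=[3,7,6] (faults so far: 6)
  Optimal total faults: 6

Answer: 7 8 6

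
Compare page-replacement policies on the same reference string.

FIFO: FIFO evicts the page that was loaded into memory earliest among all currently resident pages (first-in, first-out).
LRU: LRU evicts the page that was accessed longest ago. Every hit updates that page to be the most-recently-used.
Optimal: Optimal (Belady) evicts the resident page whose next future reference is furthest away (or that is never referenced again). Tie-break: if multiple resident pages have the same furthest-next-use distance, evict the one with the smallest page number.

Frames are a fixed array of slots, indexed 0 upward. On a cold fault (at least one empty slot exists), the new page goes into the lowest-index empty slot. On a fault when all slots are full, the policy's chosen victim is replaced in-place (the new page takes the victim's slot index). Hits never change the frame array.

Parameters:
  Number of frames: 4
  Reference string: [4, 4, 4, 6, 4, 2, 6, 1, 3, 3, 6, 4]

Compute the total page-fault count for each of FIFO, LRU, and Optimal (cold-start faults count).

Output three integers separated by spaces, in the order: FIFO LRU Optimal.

--- FIFO ---
  step 0: ref 4 -> FAULT, frames=[4,-,-,-] (faults so far: 1)
  step 1: ref 4 -> HIT, frames=[4,-,-,-] (faults so far: 1)
  step 2: ref 4 -> HIT, frames=[4,-,-,-] (faults so far: 1)
  step 3: ref 6 -> FAULT, frames=[4,6,-,-] (faults so far: 2)
  step 4: ref 4 -> HIT, frames=[4,6,-,-] (faults so far: 2)
  step 5: ref 2 -> FAULT, frames=[4,6,2,-] (faults so far: 3)
  step 6: ref 6 -> HIT, frames=[4,6,2,-] (faults so far: 3)
  step 7: ref 1 -> FAULT, frames=[4,6,2,1] (faults so far: 4)
  step 8: ref 3 -> FAULT, evict 4, frames=[3,6,2,1] (faults so far: 5)
  step 9: ref 3 -> HIT, frames=[3,6,2,1] (faults so far: 5)
  step 10: ref 6 -> HIT, frames=[3,6,2,1] (faults so far: 5)
  step 11: ref 4 -> FAULT, evict 6, frames=[3,4,2,1] (faults so far: 6)
  FIFO total faults: 6
--- LRU ---
  step 0: ref 4 -> FAULT, frames=[4,-,-,-] (faults so far: 1)
  step 1: ref 4 -> HIT, frames=[4,-,-,-] (faults so far: 1)
  step 2: ref 4 -> HIT, frames=[4,-,-,-] (faults so far: 1)
  step 3: ref 6 -> FAULT, frames=[4,6,-,-] (faults so far: 2)
  step 4: ref 4 -> HIT, frames=[4,6,-,-] (faults so far: 2)
  step 5: ref 2 -> FAULT, frames=[4,6,2,-] (faults so far: 3)
  step 6: ref 6 -> HIT, frames=[4,6,2,-] (faults so far: 3)
  step 7: ref 1 -> FAULT, frames=[4,6,2,1] (faults so far: 4)
  step 8: ref 3 -> FAULT, evict 4, frames=[3,6,2,1] (faults so far: 5)
  step 9: ref 3 -> HIT, frames=[3,6,2,1] (faults so far: 5)
  step 10: ref 6 -> HIT, frames=[3,6,2,1] (faults so far: 5)
  step 11: ref 4 -> FAULT, evict 2, frames=[3,6,4,1] (faults so far: 6)
  LRU total faults: 6
--- Optimal ---
  step 0: ref 4 -> FAULT, frames=[4,-,-,-] (faults so far: 1)
  step 1: ref 4 -> HIT, frames=[4,-,-,-] (faults so far: 1)
  step 2: ref 4 -> HIT, frames=[4,-,-,-] (faults so far: 1)
  step 3: ref 6 -> FAULT, frames=[4,6,-,-] (faults so far: 2)
  step 4: ref 4 -> HIT, frames=[4,6,-,-] (faults so far: 2)
  step 5: ref 2 -> FAULT, frames=[4,6,2,-] (faults so far: 3)
  step 6: ref 6 -> HIT, frames=[4,6,2,-] (faults so far: 3)
  step 7: ref 1 -> FAULT, frames=[4,6,2,1] (faults so far: 4)
  step 8: ref 3 -> FAULT, evict 1, frames=[4,6,2,3] (faults so far: 5)
  step 9: ref 3 -> HIT, frames=[4,6,2,3] (faults so far: 5)
  step 10: ref 6 -> HIT, frames=[4,6,2,3] (faults so far: 5)
  step 11: ref 4 -> HIT, frames=[4,6,2,3] (faults so far: 5)
  Optimal total faults: 5

Answer: 6 6 5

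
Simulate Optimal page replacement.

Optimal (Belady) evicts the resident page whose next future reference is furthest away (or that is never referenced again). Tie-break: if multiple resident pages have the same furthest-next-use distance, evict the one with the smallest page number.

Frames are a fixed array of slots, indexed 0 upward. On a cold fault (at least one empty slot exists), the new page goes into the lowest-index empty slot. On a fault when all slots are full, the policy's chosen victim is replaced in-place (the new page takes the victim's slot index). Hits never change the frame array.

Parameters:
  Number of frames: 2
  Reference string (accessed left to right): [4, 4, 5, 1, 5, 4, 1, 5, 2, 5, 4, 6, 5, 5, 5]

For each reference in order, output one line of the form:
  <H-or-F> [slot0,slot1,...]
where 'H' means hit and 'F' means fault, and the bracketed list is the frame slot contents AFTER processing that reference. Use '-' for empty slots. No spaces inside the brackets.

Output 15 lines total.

F [4,-]
H [4,-]
F [4,5]
F [1,5]
H [1,5]
F [1,4]
H [1,4]
F [5,4]
F [5,2]
H [5,2]
F [5,4]
F [5,6]
H [5,6]
H [5,6]
H [5,6]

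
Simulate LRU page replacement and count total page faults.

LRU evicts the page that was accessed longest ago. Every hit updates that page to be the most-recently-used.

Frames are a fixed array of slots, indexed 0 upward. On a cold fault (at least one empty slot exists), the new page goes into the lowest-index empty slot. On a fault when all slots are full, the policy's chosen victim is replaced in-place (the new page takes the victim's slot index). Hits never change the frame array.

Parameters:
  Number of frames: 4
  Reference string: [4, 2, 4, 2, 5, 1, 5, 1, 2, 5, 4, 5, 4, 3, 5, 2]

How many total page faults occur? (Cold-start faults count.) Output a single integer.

Answer: 5

Derivation:
Step 0: ref 4 → FAULT, frames=[4,-,-,-]
Step 1: ref 2 → FAULT, frames=[4,2,-,-]
Step 2: ref 4 → HIT, frames=[4,2,-,-]
Step 3: ref 2 → HIT, frames=[4,2,-,-]
Step 4: ref 5 → FAULT, frames=[4,2,5,-]
Step 5: ref 1 → FAULT, frames=[4,2,5,1]
Step 6: ref 5 → HIT, frames=[4,2,5,1]
Step 7: ref 1 → HIT, frames=[4,2,5,1]
Step 8: ref 2 → HIT, frames=[4,2,5,1]
Step 9: ref 5 → HIT, frames=[4,2,5,1]
Step 10: ref 4 → HIT, frames=[4,2,5,1]
Step 11: ref 5 → HIT, frames=[4,2,5,1]
Step 12: ref 4 → HIT, frames=[4,2,5,1]
Step 13: ref 3 → FAULT (evict 1), frames=[4,2,5,3]
Step 14: ref 5 → HIT, frames=[4,2,5,3]
Step 15: ref 2 → HIT, frames=[4,2,5,3]
Total faults: 5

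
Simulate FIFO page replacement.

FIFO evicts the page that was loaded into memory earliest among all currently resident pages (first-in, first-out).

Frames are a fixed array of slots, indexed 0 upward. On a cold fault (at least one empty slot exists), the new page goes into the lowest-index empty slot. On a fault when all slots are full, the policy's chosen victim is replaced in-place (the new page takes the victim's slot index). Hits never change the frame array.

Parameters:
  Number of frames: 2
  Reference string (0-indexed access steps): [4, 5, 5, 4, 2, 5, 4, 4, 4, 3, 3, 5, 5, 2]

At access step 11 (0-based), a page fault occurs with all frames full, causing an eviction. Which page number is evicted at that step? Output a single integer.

Answer: 4

Derivation:
Step 0: ref 4 -> FAULT, frames=[4,-]
Step 1: ref 5 -> FAULT, frames=[4,5]
Step 2: ref 5 -> HIT, frames=[4,5]
Step 3: ref 4 -> HIT, frames=[4,5]
Step 4: ref 2 -> FAULT, evict 4, frames=[2,5]
Step 5: ref 5 -> HIT, frames=[2,5]
Step 6: ref 4 -> FAULT, evict 5, frames=[2,4]
Step 7: ref 4 -> HIT, frames=[2,4]
Step 8: ref 4 -> HIT, frames=[2,4]
Step 9: ref 3 -> FAULT, evict 2, frames=[3,4]
Step 10: ref 3 -> HIT, frames=[3,4]
Step 11: ref 5 -> FAULT, evict 4, frames=[3,5]
At step 11: evicted page 4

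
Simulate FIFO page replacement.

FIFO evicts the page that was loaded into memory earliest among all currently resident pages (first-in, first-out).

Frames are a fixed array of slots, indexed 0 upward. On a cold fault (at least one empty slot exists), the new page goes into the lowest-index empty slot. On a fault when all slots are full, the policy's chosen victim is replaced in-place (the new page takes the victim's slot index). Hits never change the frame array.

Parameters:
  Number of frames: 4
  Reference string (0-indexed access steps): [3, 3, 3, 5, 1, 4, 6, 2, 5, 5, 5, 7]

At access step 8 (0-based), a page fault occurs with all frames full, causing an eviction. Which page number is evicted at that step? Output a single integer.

Answer: 1

Derivation:
Step 0: ref 3 -> FAULT, frames=[3,-,-,-]
Step 1: ref 3 -> HIT, frames=[3,-,-,-]
Step 2: ref 3 -> HIT, frames=[3,-,-,-]
Step 3: ref 5 -> FAULT, frames=[3,5,-,-]
Step 4: ref 1 -> FAULT, frames=[3,5,1,-]
Step 5: ref 4 -> FAULT, frames=[3,5,1,4]
Step 6: ref 6 -> FAULT, evict 3, frames=[6,5,1,4]
Step 7: ref 2 -> FAULT, evict 5, frames=[6,2,1,4]
Step 8: ref 5 -> FAULT, evict 1, frames=[6,2,5,4]
At step 8: evicted page 1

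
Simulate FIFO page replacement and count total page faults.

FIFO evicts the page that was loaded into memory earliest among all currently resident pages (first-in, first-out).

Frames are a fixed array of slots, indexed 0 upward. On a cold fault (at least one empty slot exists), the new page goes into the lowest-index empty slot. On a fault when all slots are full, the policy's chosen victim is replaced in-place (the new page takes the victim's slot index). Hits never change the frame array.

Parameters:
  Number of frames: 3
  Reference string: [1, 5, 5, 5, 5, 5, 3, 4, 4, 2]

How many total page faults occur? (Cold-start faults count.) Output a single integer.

Step 0: ref 1 → FAULT, frames=[1,-,-]
Step 1: ref 5 → FAULT, frames=[1,5,-]
Step 2: ref 5 → HIT, frames=[1,5,-]
Step 3: ref 5 → HIT, frames=[1,5,-]
Step 4: ref 5 → HIT, frames=[1,5,-]
Step 5: ref 5 → HIT, frames=[1,5,-]
Step 6: ref 3 → FAULT, frames=[1,5,3]
Step 7: ref 4 → FAULT (evict 1), frames=[4,5,3]
Step 8: ref 4 → HIT, frames=[4,5,3]
Step 9: ref 2 → FAULT (evict 5), frames=[4,2,3]
Total faults: 5

Answer: 5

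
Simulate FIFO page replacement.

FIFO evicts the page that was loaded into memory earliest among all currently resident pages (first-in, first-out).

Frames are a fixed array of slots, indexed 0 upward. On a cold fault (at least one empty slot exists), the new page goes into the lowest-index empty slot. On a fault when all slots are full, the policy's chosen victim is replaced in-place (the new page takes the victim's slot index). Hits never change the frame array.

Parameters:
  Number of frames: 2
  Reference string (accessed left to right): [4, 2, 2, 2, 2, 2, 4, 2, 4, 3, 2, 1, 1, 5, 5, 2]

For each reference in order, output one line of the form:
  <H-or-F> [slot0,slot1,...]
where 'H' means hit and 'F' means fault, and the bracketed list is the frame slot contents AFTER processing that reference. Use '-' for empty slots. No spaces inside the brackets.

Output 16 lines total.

F [4,-]
F [4,2]
H [4,2]
H [4,2]
H [4,2]
H [4,2]
H [4,2]
H [4,2]
H [4,2]
F [3,2]
H [3,2]
F [3,1]
H [3,1]
F [5,1]
H [5,1]
F [5,2]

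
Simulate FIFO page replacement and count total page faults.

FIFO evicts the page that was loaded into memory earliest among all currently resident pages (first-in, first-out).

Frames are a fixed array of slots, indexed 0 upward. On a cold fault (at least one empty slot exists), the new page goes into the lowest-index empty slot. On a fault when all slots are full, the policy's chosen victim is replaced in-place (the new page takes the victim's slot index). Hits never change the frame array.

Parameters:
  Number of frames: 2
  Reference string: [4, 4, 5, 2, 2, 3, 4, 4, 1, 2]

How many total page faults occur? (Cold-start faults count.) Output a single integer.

Answer: 7

Derivation:
Step 0: ref 4 → FAULT, frames=[4,-]
Step 1: ref 4 → HIT, frames=[4,-]
Step 2: ref 5 → FAULT, frames=[4,5]
Step 3: ref 2 → FAULT (evict 4), frames=[2,5]
Step 4: ref 2 → HIT, frames=[2,5]
Step 5: ref 3 → FAULT (evict 5), frames=[2,3]
Step 6: ref 4 → FAULT (evict 2), frames=[4,3]
Step 7: ref 4 → HIT, frames=[4,3]
Step 8: ref 1 → FAULT (evict 3), frames=[4,1]
Step 9: ref 2 → FAULT (evict 4), frames=[2,1]
Total faults: 7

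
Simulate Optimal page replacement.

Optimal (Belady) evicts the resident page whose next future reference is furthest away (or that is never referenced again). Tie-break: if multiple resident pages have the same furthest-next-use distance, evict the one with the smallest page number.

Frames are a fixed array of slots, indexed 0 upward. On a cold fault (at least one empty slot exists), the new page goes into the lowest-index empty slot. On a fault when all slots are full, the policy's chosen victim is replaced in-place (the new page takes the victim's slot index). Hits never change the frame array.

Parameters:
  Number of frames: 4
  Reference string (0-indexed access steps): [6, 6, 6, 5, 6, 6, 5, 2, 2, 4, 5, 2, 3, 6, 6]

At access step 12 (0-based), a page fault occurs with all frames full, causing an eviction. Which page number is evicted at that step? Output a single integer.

Answer: 2

Derivation:
Step 0: ref 6 -> FAULT, frames=[6,-,-,-]
Step 1: ref 6 -> HIT, frames=[6,-,-,-]
Step 2: ref 6 -> HIT, frames=[6,-,-,-]
Step 3: ref 5 -> FAULT, frames=[6,5,-,-]
Step 4: ref 6 -> HIT, frames=[6,5,-,-]
Step 5: ref 6 -> HIT, frames=[6,5,-,-]
Step 6: ref 5 -> HIT, frames=[6,5,-,-]
Step 7: ref 2 -> FAULT, frames=[6,5,2,-]
Step 8: ref 2 -> HIT, frames=[6,5,2,-]
Step 9: ref 4 -> FAULT, frames=[6,5,2,4]
Step 10: ref 5 -> HIT, frames=[6,5,2,4]
Step 11: ref 2 -> HIT, frames=[6,5,2,4]
Step 12: ref 3 -> FAULT, evict 2, frames=[6,5,3,4]
At step 12: evicted page 2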